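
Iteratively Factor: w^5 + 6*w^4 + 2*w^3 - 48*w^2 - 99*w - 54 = (w - 3)*(w^4 + 9*w^3 + 29*w^2 + 39*w + 18) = (w - 3)*(w + 3)*(w^3 + 6*w^2 + 11*w + 6) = (w - 3)*(w + 1)*(w + 3)*(w^2 + 5*w + 6) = (w - 3)*(w + 1)*(w + 3)^2*(w + 2)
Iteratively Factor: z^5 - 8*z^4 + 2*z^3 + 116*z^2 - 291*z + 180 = (z - 5)*(z^4 - 3*z^3 - 13*z^2 + 51*z - 36) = (z - 5)*(z - 1)*(z^3 - 2*z^2 - 15*z + 36) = (z - 5)*(z - 1)*(z + 4)*(z^2 - 6*z + 9) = (z - 5)*(z - 3)*(z - 1)*(z + 4)*(z - 3)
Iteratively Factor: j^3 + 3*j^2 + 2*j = (j)*(j^2 + 3*j + 2) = j*(j + 2)*(j + 1)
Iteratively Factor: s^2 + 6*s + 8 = (s + 2)*(s + 4)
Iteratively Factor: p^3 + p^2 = (p + 1)*(p^2) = p*(p + 1)*(p)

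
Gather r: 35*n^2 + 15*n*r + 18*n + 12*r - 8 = 35*n^2 + 18*n + r*(15*n + 12) - 8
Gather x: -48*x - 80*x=-128*x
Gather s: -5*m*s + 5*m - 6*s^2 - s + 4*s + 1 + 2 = 5*m - 6*s^2 + s*(3 - 5*m) + 3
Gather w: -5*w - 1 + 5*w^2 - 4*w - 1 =5*w^2 - 9*w - 2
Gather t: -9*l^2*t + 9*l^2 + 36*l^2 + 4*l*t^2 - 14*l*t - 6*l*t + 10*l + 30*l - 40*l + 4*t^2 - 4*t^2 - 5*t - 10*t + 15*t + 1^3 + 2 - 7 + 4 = 45*l^2 + 4*l*t^2 + t*(-9*l^2 - 20*l)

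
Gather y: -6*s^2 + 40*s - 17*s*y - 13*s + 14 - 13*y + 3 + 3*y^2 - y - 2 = -6*s^2 + 27*s + 3*y^2 + y*(-17*s - 14) + 15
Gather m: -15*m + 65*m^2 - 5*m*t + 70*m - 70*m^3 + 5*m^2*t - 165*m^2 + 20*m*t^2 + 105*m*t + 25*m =-70*m^3 + m^2*(5*t - 100) + m*(20*t^2 + 100*t + 80)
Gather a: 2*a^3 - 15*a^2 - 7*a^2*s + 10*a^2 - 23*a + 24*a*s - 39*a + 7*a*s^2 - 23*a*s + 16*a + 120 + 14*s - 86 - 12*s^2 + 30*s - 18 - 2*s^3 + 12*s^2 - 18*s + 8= 2*a^3 + a^2*(-7*s - 5) + a*(7*s^2 + s - 46) - 2*s^3 + 26*s + 24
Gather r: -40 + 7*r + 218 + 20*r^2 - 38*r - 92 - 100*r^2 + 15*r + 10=-80*r^2 - 16*r + 96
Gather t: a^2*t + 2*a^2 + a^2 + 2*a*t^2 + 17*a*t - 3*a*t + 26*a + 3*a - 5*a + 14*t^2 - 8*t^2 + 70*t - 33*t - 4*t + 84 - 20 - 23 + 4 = 3*a^2 + 24*a + t^2*(2*a + 6) + t*(a^2 + 14*a + 33) + 45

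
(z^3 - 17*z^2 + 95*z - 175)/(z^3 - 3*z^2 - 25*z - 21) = (z^2 - 10*z + 25)/(z^2 + 4*z + 3)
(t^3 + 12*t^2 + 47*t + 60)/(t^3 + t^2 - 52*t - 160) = (t + 3)/(t - 8)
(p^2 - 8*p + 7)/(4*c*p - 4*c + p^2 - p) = (p - 7)/(4*c + p)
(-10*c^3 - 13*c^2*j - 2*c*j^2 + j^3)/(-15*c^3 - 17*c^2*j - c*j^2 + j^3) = (2*c + j)/(3*c + j)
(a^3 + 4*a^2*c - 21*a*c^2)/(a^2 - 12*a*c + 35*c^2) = a*(a^2 + 4*a*c - 21*c^2)/(a^2 - 12*a*c + 35*c^2)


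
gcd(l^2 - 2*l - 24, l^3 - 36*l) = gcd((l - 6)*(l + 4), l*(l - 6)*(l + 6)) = l - 6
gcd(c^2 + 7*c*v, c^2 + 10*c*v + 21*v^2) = c + 7*v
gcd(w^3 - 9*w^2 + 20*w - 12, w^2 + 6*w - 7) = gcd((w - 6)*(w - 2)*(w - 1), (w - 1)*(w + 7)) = w - 1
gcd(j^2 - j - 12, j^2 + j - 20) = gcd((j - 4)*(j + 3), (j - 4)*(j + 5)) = j - 4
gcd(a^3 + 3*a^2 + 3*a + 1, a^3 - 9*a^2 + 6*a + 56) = 1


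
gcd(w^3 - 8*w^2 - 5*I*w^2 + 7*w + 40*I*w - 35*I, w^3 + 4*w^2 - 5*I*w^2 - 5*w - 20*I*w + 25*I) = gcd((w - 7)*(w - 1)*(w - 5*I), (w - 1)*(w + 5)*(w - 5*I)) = w^2 + w*(-1 - 5*I) + 5*I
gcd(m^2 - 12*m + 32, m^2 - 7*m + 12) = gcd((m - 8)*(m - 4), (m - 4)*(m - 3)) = m - 4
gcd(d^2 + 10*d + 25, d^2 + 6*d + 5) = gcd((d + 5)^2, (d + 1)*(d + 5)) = d + 5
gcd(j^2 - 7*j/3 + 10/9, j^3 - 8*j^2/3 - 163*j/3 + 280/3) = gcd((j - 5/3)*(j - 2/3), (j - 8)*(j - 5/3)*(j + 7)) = j - 5/3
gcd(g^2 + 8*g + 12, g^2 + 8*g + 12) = g^2 + 8*g + 12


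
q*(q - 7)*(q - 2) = q^3 - 9*q^2 + 14*q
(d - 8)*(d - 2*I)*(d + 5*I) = d^3 - 8*d^2 + 3*I*d^2 + 10*d - 24*I*d - 80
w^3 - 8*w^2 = w^2*(w - 8)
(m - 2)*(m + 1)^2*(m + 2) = m^4 + 2*m^3 - 3*m^2 - 8*m - 4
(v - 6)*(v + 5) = v^2 - v - 30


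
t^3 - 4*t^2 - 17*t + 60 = (t - 5)*(t - 3)*(t + 4)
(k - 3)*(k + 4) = k^2 + k - 12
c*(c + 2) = c^2 + 2*c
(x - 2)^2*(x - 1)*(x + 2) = x^4 - 3*x^3 - 2*x^2 + 12*x - 8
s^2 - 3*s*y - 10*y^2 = (s - 5*y)*(s + 2*y)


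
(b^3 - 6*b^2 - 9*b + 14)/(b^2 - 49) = (b^2 + b - 2)/(b + 7)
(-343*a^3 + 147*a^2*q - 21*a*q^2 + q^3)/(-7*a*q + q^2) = 49*a^2/q - 14*a + q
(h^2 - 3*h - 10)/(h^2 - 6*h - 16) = (h - 5)/(h - 8)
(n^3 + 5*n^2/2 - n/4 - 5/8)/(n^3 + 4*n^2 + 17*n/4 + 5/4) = (n - 1/2)/(n + 1)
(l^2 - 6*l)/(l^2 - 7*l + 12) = l*(l - 6)/(l^2 - 7*l + 12)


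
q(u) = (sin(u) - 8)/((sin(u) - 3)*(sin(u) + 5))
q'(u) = -(sin(u) - 8)*cos(u)/((sin(u) - 3)*(sin(u) + 5)^2) - (sin(u) - 8)*cos(u)/((sin(u) - 3)^2*(sin(u) + 5)) + cos(u)/((sin(u) - 3)*(sin(u) + 5))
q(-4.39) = 0.58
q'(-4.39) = -0.03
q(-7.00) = 0.55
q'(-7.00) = -0.03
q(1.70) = 0.58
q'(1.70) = -0.01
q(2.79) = 0.54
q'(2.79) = -0.03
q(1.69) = 0.58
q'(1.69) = -0.01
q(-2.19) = 0.55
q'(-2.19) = 0.03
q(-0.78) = 0.55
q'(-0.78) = -0.03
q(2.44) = 0.55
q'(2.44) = -0.05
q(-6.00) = 0.54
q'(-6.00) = 0.03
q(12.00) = 0.54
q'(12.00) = -0.03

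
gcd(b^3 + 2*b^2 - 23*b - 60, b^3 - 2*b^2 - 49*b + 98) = 1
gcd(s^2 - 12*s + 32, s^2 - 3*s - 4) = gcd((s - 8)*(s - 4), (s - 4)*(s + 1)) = s - 4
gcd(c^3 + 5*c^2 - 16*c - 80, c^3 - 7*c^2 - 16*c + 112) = c^2 - 16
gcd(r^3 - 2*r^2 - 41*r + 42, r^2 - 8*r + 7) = r^2 - 8*r + 7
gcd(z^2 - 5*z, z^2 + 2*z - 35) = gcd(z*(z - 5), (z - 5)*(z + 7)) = z - 5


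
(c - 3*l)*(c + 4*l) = c^2 + c*l - 12*l^2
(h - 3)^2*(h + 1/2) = h^3 - 11*h^2/2 + 6*h + 9/2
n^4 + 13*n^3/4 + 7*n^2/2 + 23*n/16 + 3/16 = (n + 1/4)*(n + 1/2)*(n + 1)*(n + 3/2)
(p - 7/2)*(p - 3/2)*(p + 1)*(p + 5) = p^4 + p^3 - 79*p^2/4 + 13*p/2 + 105/4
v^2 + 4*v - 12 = (v - 2)*(v + 6)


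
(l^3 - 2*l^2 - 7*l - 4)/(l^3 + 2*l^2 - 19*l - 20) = (l + 1)/(l + 5)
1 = 1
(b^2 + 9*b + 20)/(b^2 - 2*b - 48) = (b^2 + 9*b + 20)/(b^2 - 2*b - 48)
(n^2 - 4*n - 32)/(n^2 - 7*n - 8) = (n + 4)/(n + 1)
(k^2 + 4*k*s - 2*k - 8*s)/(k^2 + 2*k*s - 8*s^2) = (2 - k)/(-k + 2*s)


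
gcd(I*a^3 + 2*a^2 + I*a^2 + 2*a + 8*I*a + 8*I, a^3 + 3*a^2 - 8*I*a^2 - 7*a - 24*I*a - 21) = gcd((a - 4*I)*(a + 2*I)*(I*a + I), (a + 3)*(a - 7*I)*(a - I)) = 1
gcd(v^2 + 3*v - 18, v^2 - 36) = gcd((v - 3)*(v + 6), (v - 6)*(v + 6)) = v + 6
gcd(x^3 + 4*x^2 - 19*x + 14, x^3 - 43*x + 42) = x^2 + 6*x - 7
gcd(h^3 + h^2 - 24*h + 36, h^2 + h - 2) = 1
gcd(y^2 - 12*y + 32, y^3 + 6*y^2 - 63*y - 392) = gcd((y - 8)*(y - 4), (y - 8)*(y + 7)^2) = y - 8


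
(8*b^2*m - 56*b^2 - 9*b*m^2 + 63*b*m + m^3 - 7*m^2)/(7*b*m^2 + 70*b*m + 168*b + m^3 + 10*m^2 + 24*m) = (8*b^2*m - 56*b^2 - 9*b*m^2 + 63*b*m + m^3 - 7*m^2)/(7*b*m^2 + 70*b*m + 168*b + m^3 + 10*m^2 + 24*m)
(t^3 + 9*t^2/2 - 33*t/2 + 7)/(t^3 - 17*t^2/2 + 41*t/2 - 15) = (2*t^2 + 13*t - 7)/(2*t^2 - 13*t + 15)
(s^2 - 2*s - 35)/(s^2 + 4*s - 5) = (s - 7)/(s - 1)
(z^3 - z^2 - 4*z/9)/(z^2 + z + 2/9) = z*(3*z - 4)/(3*z + 2)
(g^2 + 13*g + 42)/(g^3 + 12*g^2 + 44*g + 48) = (g + 7)/(g^2 + 6*g + 8)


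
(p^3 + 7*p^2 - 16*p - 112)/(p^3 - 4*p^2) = 1 + 11/p + 28/p^2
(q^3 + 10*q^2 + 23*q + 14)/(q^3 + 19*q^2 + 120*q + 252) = (q^2 + 3*q + 2)/(q^2 + 12*q + 36)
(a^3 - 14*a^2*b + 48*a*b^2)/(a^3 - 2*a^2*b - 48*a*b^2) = (a - 6*b)/(a + 6*b)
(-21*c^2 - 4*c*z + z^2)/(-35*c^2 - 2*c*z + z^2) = (3*c + z)/(5*c + z)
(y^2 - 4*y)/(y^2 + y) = (y - 4)/(y + 1)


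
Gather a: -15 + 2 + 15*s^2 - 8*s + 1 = 15*s^2 - 8*s - 12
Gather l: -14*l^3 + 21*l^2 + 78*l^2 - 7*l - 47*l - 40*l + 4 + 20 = -14*l^3 + 99*l^2 - 94*l + 24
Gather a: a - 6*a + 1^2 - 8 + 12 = 5 - 5*a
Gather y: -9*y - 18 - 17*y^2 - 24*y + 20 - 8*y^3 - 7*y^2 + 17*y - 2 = -8*y^3 - 24*y^2 - 16*y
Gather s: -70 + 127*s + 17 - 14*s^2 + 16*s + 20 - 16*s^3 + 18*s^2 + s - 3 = -16*s^3 + 4*s^2 + 144*s - 36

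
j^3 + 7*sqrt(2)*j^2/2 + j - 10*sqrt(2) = (j - sqrt(2))*(j + 2*sqrt(2))*(j + 5*sqrt(2)/2)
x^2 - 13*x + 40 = (x - 8)*(x - 5)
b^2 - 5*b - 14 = (b - 7)*(b + 2)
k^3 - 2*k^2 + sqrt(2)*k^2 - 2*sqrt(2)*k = k*(k - 2)*(k + sqrt(2))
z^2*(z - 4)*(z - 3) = z^4 - 7*z^3 + 12*z^2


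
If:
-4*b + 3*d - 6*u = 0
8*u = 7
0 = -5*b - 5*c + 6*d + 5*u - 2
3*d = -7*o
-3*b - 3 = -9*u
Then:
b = 13/8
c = 71/20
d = 47/12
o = -47/28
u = 7/8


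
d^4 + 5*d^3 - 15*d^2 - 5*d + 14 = (d - 2)*(d - 1)*(d + 1)*(d + 7)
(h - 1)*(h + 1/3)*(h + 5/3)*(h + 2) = h^4 + 3*h^3 + 5*h^2/9 - 31*h/9 - 10/9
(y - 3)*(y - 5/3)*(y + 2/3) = y^3 - 4*y^2 + 17*y/9 + 10/3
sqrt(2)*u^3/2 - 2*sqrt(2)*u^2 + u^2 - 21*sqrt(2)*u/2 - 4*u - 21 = (u - 7)*(u + 3)*(sqrt(2)*u/2 + 1)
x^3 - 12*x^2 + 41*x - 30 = (x - 6)*(x - 5)*(x - 1)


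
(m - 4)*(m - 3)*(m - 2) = m^3 - 9*m^2 + 26*m - 24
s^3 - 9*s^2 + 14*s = s*(s - 7)*(s - 2)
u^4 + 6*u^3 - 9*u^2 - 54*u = u*(u - 3)*(u + 3)*(u + 6)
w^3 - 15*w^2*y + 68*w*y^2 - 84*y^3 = (w - 7*y)*(w - 6*y)*(w - 2*y)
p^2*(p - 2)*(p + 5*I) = p^4 - 2*p^3 + 5*I*p^3 - 10*I*p^2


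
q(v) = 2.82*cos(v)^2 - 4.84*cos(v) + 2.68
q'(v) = -5.64*sin(v)*cos(v) + 4.84*sin(v)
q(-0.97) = 0.85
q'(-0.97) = -1.36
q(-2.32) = 7.28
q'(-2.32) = -6.36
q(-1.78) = 3.81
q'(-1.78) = -5.88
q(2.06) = 5.58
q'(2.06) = 6.61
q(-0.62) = 0.61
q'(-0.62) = -0.15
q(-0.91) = 0.77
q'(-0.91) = -1.09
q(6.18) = 0.66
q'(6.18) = 0.08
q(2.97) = 10.19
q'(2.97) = 1.78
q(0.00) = 0.66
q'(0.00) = 0.00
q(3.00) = 10.24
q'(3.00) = 1.47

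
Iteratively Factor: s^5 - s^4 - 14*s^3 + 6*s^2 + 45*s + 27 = (s - 3)*(s^4 + 2*s^3 - 8*s^2 - 18*s - 9) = (s - 3)*(s + 1)*(s^3 + s^2 - 9*s - 9) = (s - 3)^2*(s + 1)*(s^2 + 4*s + 3) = (s - 3)^2*(s + 1)^2*(s + 3)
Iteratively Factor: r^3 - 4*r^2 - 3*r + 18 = (r + 2)*(r^2 - 6*r + 9) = (r - 3)*(r + 2)*(r - 3)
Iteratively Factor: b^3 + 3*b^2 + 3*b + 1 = (b + 1)*(b^2 + 2*b + 1) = (b + 1)^2*(b + 1)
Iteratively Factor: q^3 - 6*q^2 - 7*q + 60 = (q - 5)*(q^2 - q - 12) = (q - 5)*(q + 3)*(q - 4)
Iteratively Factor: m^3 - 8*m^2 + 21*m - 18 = (m - 3)*(m^2 - 5*m + 6) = (m - 3)*(m - 2)*(m - 3)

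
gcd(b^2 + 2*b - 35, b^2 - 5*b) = b - 5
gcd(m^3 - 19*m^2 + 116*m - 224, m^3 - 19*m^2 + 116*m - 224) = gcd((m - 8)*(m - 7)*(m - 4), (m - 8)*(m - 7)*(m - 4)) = m^3 - 19*m^2 + 116*m - 224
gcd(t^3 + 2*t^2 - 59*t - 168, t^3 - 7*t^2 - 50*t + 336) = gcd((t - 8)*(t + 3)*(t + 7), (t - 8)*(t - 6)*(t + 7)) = t^2 - t - 56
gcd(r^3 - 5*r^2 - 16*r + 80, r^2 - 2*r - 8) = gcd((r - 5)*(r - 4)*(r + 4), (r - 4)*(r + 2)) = r - 4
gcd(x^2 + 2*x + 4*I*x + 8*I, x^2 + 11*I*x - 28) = x + 4*I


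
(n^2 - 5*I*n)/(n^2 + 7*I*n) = (n - 5*I)/(n + 7*I)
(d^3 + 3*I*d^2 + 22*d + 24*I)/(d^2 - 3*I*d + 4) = d + 6*I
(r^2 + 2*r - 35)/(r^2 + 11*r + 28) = (r - 5)/(r + 4)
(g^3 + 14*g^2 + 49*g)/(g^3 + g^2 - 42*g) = (g + 7)/(g - 6)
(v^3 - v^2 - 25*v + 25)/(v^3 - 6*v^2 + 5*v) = (v + 5)/v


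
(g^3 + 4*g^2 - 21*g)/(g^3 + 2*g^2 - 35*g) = (g - 3)/(g - 5)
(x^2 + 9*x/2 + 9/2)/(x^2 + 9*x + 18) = (x + 3/2)/(x + 6)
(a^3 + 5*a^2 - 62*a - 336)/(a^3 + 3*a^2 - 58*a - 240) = (a + 7)/(a + 5)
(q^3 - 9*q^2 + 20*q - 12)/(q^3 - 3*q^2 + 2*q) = (q - 6)/q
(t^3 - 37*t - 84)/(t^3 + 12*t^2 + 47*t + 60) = (t - 7)/(t + 5)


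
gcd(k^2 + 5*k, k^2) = k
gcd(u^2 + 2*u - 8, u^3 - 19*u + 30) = u - 2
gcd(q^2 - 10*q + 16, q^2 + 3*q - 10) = q - 2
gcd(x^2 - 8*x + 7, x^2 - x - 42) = x - 7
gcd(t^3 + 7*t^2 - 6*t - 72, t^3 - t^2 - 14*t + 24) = t^2 + t - 12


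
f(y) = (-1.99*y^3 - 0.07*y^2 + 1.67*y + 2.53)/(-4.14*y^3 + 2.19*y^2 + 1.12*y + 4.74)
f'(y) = (-5.97*y^2 - 0.14*y + 1.67)/(-4.14*y^3 + 2.19*y^2 + 1.12*y + 4.74) + (12.42*y^2 - 4.38*y - 1.12)*(-1.99*y^3 - 0.07*y^2 + 1.67*y + 2.53)/(-4.14*y^3 + 2.19*y^2 + 1.12*y + 4.74)^2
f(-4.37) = 0.41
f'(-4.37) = -0.02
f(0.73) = 0.57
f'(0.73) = -0.06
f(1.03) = 0.54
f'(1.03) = -0.19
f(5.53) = 0.53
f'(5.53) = -0.01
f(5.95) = 0.52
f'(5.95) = -0.01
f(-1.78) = 0.32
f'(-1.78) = -0.07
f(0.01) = 0.54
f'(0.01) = 0.22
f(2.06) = 0.59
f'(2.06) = -0.06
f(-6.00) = 0.43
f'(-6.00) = -0.01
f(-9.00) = 0.45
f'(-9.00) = -0.00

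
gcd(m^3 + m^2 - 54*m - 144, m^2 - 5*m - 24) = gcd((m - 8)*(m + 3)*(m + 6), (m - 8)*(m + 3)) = m^2 - 5*m - 24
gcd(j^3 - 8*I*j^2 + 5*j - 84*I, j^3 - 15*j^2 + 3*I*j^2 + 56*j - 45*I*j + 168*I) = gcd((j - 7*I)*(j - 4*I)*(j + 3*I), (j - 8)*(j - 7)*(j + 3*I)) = j + 3*I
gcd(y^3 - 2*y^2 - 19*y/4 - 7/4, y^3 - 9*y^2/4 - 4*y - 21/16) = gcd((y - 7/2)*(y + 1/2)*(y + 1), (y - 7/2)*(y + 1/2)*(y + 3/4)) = y^2 - 3*y - 7/4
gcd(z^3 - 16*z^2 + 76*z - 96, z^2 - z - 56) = z - 8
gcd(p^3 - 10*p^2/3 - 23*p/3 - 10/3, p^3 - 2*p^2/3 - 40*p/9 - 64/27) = p + 2/3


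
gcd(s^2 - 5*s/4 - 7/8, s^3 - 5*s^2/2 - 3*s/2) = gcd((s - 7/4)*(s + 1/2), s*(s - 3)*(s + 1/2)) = s + 1/2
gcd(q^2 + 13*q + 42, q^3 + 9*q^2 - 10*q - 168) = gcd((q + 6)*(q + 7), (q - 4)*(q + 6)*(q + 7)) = q^2 + 13*q + 42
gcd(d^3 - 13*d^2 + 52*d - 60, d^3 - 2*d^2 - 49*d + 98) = d - 2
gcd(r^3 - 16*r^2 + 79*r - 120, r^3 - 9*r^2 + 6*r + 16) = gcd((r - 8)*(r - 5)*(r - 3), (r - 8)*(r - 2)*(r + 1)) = r - 8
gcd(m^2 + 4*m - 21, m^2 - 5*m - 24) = 1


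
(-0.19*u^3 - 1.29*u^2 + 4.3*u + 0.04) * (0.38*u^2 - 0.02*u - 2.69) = -0.0722*u^5 - 0.4864*u^4 + 2.1709*u^3 + 3.3993*u^2 - 11.5678*u - 0.1076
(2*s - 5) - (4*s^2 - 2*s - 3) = -4*s^2 + 4*s - 2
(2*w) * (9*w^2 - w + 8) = 18*w^3 - 2*w^2 + 16*w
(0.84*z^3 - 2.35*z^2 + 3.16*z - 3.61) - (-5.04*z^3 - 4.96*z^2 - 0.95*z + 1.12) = 5.88*z^3 + 2.61*z^2 + 4.11*z - 4.73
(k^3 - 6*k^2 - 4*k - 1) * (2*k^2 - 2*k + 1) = 2*k^5 - 14*k^4 + 5*k^3 - 2*k - 1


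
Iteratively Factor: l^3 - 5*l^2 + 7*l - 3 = (l - 3)*(l^2 - 2*l + 1) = (l - 3)*(l - 1)*(l - 1)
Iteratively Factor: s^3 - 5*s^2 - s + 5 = (s - 5)*(s^2 - 1) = (s - 5)*(s - 1)*(s + 1)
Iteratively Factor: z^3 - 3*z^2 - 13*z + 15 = (z - 5)*(z^2 + 2*z - 3) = (z - 5)*(z - 1)*(z + 3)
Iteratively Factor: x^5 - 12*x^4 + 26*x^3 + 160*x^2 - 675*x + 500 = (x + 4)*(x^4 - 16*x^3 + 90*x^2 - 200*x + 125) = (x - 5)*(x + 4)*(x^3 - 11*x^2 + 35*x - 25) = (x - 5)^2*(x + 4)*(x^2 - 6*x + 5) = (x - 5)^2*(x - 1)*(x + 4)*(x - 5)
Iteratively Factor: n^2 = (n)*(n)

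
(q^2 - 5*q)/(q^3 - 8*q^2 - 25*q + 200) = q/(q^2 - 3*q - 40)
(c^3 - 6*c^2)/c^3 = (c - 6)/c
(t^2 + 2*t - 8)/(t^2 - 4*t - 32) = (t - 2)/(t - 8)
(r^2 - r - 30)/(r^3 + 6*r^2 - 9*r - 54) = (r^2 - r - 30)/(r^3 + 6*r^2 - 9*r - 54)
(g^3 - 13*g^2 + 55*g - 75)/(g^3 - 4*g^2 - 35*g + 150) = (g - 3)/(g + 6)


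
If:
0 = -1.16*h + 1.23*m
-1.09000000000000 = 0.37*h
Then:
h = -2.95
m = -2.78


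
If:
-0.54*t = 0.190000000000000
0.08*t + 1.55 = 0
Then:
No Solution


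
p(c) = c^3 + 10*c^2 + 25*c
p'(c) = 3*c^2 + 20*c + 25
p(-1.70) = -18.51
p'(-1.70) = -0.33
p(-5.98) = -5.74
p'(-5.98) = 12.68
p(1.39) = 56.76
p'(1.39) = 58.60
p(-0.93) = -15.41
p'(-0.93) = 8.99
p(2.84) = 174.56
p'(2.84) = 106.00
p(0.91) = 31.78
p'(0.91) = 45.68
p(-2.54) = -15.37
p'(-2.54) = -6.45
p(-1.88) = -18.30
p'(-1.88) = -2.00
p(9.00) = 1764.00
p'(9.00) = 448.00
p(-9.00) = -144.00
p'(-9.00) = 88.00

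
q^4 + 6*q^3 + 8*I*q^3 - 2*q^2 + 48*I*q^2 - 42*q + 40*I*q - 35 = (q + 1)*(q + 5)*(q + I)*(q + 7*I)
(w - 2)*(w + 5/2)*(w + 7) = w^3 + 15*w^2/2 - 3*w/2 - 35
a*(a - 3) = a^2 - 3*a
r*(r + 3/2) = r^2 + 3*r/2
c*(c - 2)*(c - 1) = c^3 - 3*c^2 + 2*c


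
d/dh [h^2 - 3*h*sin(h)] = -3*h*cos(h) + 2*h - 3*sin(h)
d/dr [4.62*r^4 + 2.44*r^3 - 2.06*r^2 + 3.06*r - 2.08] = 18.48*r^3 + 7.32*r^2 - 4.12*r + 3.06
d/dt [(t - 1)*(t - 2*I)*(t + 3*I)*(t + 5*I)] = 4*t^3 + t^2*(-3 + 18*I) + t*(2 - 12*I) - 1 + 30*I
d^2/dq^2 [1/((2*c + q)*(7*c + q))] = 2*((2*c + q)^2 + (2*c + q)*(7*c + q) + (7*c + q)^2)/((2*c + q)^3*(7*c + q)^3)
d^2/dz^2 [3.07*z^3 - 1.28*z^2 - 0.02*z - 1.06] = 18.42*z - 2.56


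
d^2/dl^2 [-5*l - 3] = 0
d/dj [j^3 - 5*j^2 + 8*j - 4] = 3*j^2 - 10*j + 8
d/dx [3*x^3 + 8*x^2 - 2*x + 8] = 9*x^2 + 16*x - 2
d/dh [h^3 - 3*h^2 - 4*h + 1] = 3*h^2 - 6*h - 4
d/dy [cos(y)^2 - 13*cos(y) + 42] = (13 - 2*cos(y))*sin(y)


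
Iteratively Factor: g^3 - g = (g + 1)*(g^2 - g) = (g - 1)*(g + 1)*(g)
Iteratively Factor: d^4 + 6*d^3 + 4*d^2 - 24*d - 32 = (d + 4)*(d^3 + 2*d^2 - 4*d - 8) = (d + 2)*(d + 4)*(d^2 - 4) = (d - 2)*(d + 2)*(d + 4)*(d + 2)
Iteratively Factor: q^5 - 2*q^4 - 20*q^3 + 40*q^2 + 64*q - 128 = (q + 2)*(q^4 - 4*q^3 - 12*q^2 + 64*q - 64) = (q - 2)*(q + 2)*(q^3 - 2*q^2 - 16*q + 32) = (q - 2)*(q + 2)*(q + 4)*(q^2 - 6*q + 8) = (q - 4)*(q - 2)*(q + 2)*(q + 4)*(q - 2)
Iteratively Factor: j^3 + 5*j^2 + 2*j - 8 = (j - 1)*(j^2 + 6*j + 8) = (j - 1)*(j + 2)*(j + 4)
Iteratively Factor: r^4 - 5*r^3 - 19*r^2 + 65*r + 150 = (r + 2)*(r^3 - 7*r^2 - 5*r + 75) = (r - 5)*(r + 2)*(r^2 - 2*r - 15) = (r - 5)^2*(r + 2)*(r + 3)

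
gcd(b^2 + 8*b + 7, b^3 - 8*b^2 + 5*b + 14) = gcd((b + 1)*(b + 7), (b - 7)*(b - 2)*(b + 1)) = b + 1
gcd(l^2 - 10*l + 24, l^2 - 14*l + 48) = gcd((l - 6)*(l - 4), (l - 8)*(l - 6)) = l - 6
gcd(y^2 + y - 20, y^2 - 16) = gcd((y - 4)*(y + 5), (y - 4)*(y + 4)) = y - 4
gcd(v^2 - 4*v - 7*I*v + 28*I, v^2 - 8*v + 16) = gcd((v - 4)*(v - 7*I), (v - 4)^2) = v - 4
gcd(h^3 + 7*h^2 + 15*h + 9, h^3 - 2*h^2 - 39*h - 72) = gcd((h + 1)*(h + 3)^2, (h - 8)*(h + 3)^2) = h^2 + 6*h + 9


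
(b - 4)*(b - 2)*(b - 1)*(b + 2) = b^4 - 5*b^3 + 20*b - 16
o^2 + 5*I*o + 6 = (o - I)*(o + 6*I)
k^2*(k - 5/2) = k^3 - 5*k^2/2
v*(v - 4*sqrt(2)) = v^2 - 4*sqrt(2)*v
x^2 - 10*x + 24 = (x - 6)*(x - 4)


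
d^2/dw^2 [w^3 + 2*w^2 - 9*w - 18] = 6*w + 4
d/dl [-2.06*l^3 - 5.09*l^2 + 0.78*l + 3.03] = -6.18*l^2 - 10.18*l + 0.78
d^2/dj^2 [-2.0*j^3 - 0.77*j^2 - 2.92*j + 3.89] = -12.0*j - 1.54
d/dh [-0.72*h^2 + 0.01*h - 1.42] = 0.01 - 1.44*h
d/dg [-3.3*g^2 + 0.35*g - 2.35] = 0.35 - 6.6*g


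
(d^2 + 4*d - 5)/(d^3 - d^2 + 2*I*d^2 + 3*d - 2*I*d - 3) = (d + 5)/(d^2 + 2*I*d + 3)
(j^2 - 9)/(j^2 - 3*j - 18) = (j - 3)/(j - 6)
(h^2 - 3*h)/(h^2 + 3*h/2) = 2*(h - 3)/(2*h + 3)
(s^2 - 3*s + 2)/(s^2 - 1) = (s - 2)/(s + 1)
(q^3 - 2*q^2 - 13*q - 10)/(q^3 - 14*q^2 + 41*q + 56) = (q^2 - 3*q - 10)/(q^2 - 15*q + 56)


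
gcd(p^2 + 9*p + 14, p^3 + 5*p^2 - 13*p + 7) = p + 7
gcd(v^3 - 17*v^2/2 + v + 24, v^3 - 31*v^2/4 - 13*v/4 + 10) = v - 8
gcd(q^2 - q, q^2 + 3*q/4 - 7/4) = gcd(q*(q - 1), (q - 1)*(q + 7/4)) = q - 1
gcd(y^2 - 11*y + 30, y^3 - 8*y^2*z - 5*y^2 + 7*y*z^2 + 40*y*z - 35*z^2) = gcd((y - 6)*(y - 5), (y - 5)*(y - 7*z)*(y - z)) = y - 5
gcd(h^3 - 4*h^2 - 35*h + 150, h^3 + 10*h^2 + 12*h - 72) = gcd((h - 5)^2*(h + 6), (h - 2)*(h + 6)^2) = h + 6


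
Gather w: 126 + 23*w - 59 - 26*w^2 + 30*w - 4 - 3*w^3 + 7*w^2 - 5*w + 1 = -3*w^3 - 19*w^2 + 48*w + 64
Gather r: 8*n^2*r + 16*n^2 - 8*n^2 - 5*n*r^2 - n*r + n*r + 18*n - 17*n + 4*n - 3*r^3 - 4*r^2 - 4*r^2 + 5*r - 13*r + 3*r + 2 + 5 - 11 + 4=8*n^2 + 5*n - 3*r^3 + r^2*(-5*n - 8) + r*(8*n^2 - 5)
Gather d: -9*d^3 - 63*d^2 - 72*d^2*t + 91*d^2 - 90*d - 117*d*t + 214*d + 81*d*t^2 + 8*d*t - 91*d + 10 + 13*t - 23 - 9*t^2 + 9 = -9*d^3 + d^2*(28 - 72*t) + d*(81*t^2 - 109*t + 33) - 9*t^2 + 13*t - 4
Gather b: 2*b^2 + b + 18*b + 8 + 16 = 2*b^2 + 19*b + 24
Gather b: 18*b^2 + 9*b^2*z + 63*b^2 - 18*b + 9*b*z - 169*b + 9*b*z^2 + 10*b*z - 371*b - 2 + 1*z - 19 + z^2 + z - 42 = b^2*(9*z + 81) + b*(9*z^2 + 19*z - 558) + z^2 + 2*z - 63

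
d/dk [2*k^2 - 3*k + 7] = 4*k - 3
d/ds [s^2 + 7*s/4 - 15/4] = 2*s + 7/4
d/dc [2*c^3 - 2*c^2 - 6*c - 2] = 6*c^2 - 4*c - 6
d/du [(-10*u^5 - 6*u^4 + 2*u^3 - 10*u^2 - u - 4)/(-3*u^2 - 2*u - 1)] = (90*u^6 + 116*u^5 + 80*u^4 + 16*u^3 + 11*u^2 - 4*u - 7)/(9*u^4 + 12*u^3 + 10*u^2 + 4*u + 1)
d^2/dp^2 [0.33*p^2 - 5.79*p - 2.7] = 0.660000000000000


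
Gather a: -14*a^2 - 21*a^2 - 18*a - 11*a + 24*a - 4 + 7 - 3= -35*a^2 - 5*a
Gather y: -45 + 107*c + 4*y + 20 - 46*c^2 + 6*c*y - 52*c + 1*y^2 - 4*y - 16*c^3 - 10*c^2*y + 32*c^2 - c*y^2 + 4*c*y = -16*c^3 - 14*c^2 + 55*c + y^2*(1 - c) + y*(-10*c^2 + 10*c) - 25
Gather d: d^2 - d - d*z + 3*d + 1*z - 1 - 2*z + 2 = d^2 + d*(2 - z) - z + 1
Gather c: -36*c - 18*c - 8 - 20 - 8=-54*c - 36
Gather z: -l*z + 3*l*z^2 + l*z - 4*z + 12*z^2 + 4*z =z^2*(3*l + 12)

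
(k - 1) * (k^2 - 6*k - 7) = k^3 - 7*k^2 - k + 7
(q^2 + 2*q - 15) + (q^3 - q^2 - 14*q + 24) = q^3 - 12*q + 9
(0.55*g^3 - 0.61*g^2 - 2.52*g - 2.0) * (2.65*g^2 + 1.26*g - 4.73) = 1.4575*g^5 - 0.9235*g^4 - 10.0481*g^3 - 5.5899*g^2 + 9.3996*g + 9.46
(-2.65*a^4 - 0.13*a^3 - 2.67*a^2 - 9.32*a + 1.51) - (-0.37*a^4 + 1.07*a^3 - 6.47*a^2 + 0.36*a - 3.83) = -2.28*a^4 - 1.2*a^3 + 3.8*a^2 - 9.68*a + 5.34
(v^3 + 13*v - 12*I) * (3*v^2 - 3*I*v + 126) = 3*v^5 - 3*I*v^4 + 165*v^3 - 75*I*v^2 + 1602*v - 1512*I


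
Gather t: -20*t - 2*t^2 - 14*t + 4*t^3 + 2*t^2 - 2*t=4*t^3 - 36*t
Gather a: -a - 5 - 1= -a - 6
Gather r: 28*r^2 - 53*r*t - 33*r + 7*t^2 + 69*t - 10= 28*r^2 + r*(-53*t - 33) + 7*t^2 + 69*t - 10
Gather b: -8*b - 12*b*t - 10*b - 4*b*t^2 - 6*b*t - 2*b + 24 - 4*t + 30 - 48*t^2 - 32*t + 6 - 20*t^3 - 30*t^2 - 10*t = b*(-4*t^2 - 18*t - 20) - 20*t^3 - 78*t^2 - 46*t + 60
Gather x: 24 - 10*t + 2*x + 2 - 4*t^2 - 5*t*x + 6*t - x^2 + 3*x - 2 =-4*t^2 - 4*t - x^2 + x*(5 - 5*t) + 24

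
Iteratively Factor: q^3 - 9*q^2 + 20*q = (q)*(q^2 - 9*q + 20) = q*(q - 5)*(q - 4)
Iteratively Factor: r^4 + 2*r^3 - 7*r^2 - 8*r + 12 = (r - 2)*(r^3 + 4*r^2 + r - 6) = (r - 2)*(r + 3)*(r^2 + r - 2) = (r - 2)*(r + 2)*(r + 3)*(r - 1)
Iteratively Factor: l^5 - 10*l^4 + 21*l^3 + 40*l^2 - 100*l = (l - 5)*(l^4 - 5*l^3 - 4*l^2 + 20*l) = (l - 5)*(l + 2)*(l^3 - 7*l^2 + 10*l) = (l - 5)*(l - 2)*(l + 2)*(l^2 - 5*l) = l*(l - 5)*(l - 2)*(l + 2)*(l - 5)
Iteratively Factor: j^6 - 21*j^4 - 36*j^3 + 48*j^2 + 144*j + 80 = (j + 2)*(j^5 - 2*j^4 - 17*j^3 - 2*j^2 + 52*j + 40) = (j + 2)^2*(j^4 - 4*j^3 - 9*j^2 + 16*j + 20) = (j + 1)*(j + 2)^2*(j^3 - 5*j^2 - 4*j + 20) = (j - 5)*(j + 1)*(j + 2)^2*(j^2 - 4) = (j - 5)*(j - 2)*(j + 1)*(j + 2)^2*(j + 2)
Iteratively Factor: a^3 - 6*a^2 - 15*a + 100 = (a - 5)*(a^2 - a - 20) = (a - 5)^2*(a + 4)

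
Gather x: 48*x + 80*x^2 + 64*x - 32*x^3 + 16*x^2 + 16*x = -32*x^3 + 96*x^2 + 128*x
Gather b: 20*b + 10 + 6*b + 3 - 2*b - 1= 24*b + 12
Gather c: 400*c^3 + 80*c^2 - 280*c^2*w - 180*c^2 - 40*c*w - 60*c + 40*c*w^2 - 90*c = 400*c^3 + c^2*(-280*w - 100) + c*(40*w^2 - 40*w - 150)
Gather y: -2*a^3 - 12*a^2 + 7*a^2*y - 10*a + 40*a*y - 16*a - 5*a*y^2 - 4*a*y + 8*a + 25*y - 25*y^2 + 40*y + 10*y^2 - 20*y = -2*a^3 - 12*a^2 - 18*a + y^2*(-5*a - 15) + y*(7*a^2 + 36*a + 45)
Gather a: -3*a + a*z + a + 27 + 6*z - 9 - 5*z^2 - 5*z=a*(z - 2) - 5*z^2 + z + 18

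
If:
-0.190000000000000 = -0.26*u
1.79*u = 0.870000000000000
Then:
No Solution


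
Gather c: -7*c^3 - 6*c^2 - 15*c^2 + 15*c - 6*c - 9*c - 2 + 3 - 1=-7*c^3 - 21*c^2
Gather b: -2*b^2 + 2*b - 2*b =-2*b^2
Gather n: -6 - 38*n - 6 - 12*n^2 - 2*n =-12*n^2 - 40*n - 12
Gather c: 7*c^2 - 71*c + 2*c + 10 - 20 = 7*c^2 - 69*c - 10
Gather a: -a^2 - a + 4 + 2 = -a^2 - a + 6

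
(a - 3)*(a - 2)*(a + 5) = a^3 - 19*a + 30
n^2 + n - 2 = (n - 1)*(n + 2)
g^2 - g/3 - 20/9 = (g - 5/3)*(g + 4/3)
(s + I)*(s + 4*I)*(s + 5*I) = s^3 + 10*I*s^2 - 29*s - 20*I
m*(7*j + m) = 7*j*m + m^2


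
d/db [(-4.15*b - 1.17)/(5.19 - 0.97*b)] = (117.674946 - 21.993198*b)/(0.97*b - 5.19)^3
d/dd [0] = 0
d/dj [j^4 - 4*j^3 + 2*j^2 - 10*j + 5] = 4*j^3 - 12*j^2 + 4*j - 10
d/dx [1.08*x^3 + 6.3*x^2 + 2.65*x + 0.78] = 3.24*x^2 + 12.6*x + 2.65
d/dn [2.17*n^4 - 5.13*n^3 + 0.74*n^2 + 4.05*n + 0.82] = 8.68*n^3 - 15.39*n^2 + 1.48*n + 4.05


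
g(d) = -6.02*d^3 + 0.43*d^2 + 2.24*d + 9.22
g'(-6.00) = -653.08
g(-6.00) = 1311.58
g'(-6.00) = -653.08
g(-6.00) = 1311.58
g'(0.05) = 2.24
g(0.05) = 9.33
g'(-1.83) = -59.81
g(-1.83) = 43.45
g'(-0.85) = -11.54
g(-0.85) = 11.32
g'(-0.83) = -10.92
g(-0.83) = 11.10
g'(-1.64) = -47.74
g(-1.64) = 33.26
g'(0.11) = 2.12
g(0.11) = 9.46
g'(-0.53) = -3.29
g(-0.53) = 9.05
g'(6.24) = -695.61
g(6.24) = -1422.74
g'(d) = -18.06*d^2 + 0.86*d + 2.24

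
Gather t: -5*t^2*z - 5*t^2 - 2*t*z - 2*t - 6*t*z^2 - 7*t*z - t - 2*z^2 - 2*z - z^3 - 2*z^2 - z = t^2*(-5*z - 5) + t*(-6*z^2 - 9*z - 3) - z^3 - 4*z^2 - 3*z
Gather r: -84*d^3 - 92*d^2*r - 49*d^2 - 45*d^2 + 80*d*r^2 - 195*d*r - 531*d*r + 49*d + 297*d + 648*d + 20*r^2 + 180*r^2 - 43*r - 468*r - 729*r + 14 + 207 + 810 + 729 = -84*d^3 - 94*d^2 + 994*d + r^2*(80*d + 200) + r*(-92*d^2 - 726*d - 1240) + 1760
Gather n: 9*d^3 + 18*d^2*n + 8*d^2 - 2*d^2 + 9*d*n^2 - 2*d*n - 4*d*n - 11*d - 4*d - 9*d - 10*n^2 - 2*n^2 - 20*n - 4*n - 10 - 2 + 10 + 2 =9*d^3 + 6*d^2 - 24*d + n^2*(9*d - 12) + n*(18*d^2 - 6*d - 24)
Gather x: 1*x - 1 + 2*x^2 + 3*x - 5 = 2*x^2 + 4*x - 6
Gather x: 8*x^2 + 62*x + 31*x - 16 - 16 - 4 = 8*x^2 + 93*x - 36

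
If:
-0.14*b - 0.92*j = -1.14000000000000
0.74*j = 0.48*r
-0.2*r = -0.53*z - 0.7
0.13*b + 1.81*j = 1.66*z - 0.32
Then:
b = -2336.42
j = 356.78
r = 550.04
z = 206.24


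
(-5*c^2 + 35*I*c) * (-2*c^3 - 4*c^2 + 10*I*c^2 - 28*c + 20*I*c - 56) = 10*c^5 + 20*c^4 - 120*I*c^4 - 210*c^3 - 240*I*c^3 - 420*c^2 - 980*I*c^2 - 1960*I*c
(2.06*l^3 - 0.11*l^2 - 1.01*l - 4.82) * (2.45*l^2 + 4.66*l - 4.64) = 5.047*l^5 + 9.3301*l^4 - 12.5455*l^3 - 16.0052*l^2 - 17.7748*l + 22.3648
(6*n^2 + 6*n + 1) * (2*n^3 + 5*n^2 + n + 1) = 12*n^5 + 42*n^4 + 38*n^3 + 17*n^2 + 7*n + 1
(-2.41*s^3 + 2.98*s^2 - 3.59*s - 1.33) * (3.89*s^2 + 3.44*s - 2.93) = -9.3749*s^5 + 3.3018*s^4 + 3.3474*s^3 - 26.2547*s^2 + 5.9435*s + 3.8969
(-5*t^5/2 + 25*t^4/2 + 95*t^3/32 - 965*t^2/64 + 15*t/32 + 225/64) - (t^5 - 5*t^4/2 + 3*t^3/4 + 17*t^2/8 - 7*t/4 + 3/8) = -7*t^5/2 + 15*t^4 + 71*t^3/32 - 1101*t^2/64 + 71*t/32 + 201/64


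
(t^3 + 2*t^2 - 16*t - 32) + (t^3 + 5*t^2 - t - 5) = 2*t^3 + 7*t^2 - 17*t - 37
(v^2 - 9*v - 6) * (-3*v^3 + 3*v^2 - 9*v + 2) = -3*v^5 + 30*v^4 - 18*v^3 + 65*v^2 + 36*v - 12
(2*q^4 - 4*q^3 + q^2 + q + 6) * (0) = 0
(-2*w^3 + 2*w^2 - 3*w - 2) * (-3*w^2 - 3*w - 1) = 6*w^5 + 5*w^3 + 13*w^2 + 9*w + 2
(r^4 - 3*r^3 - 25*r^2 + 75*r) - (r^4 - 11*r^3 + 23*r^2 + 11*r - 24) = 8*r^3 - 48*r^2 + 64*r + 24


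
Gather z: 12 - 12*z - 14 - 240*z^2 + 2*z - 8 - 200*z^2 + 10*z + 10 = -440*z^2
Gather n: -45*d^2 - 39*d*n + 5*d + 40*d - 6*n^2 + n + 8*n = -45*d^2 + 45*d - 6*n^2 + n*(9 - 39*d)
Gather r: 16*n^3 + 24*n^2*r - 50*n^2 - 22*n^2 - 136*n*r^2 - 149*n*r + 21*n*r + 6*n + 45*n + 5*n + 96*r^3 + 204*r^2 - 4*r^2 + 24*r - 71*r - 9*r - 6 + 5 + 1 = 16*n^3 - 72*n^2 + 56*n + 96*r^3 + r^2*(200 - 136*n) + r*(24*n^2 - 128*n - 56)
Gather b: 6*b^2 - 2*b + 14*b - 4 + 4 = 6*b^2 + 12*b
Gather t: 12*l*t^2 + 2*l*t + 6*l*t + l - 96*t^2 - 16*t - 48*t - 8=l + t^2*(12*l - 96) + t*(8*l - 64) - 8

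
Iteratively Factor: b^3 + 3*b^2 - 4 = (b + 2)*(b^2 + b - 2) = (b + 2)^2*(b - 1)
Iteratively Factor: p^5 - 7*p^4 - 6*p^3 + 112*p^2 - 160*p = (p)*(p^4 - 7*p^3 - 6*p^2 + 112*p - 160) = p*(p - 2)*(p^3 - 5*p^2 - 16*p + 80) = p*(p - 2)*(p + 4)*(p^2 - 9*p + 20) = p*(p - 4)*(p - 2)*(p + 4)*(p - 5)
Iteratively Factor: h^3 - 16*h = (h - 4)*(h^2 + 4*h) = (h - 4)*(h + 4)*(h)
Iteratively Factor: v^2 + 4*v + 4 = (v + 2)*(v + 2)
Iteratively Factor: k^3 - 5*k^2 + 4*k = (k - 1)*(k^2 - 4*k) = (k - 4)*(k - 1)*(k)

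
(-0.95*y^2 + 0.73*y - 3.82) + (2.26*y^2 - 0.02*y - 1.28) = 1.31*y^2 + 0.71*y - 5.1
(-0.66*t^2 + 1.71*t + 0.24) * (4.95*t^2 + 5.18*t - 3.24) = -3.267*t^4 + 5.0457*t^3 + 12.1842*t^2 - 4.2972*t - 0.7776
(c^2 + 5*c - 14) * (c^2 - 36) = c^4 + 5*c^3 - 50*c^2 - 180*c + 504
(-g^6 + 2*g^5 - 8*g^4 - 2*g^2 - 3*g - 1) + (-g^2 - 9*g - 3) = -g^6 + 2*g^5 - 8*g^4 - 3*g^2 - 12*g - 4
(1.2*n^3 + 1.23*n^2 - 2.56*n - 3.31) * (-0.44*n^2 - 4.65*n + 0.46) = -0.528*n^5 - 6.1212*n^4 - 4.0411*n^3 + 13.9262*n^2 + 14.2139*n - 1.5226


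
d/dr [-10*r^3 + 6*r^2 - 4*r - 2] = -30*r^2 + 12*r - 4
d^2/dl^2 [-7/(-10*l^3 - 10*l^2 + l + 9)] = 14*(-10*(3*l + 1)*(10*l^3 + 10*l^2 - l - 9) + (30*l^2 + 20*l - 1)^2)/(10*l^3 + 10*l^2 - l - 9)^3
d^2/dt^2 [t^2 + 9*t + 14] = 2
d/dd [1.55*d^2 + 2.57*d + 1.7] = 3.1*d + 2.57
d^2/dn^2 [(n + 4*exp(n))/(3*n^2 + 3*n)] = 2*(2*n^4*exp(n) - 4*n^3*exp(n) + n^3 + 2*n^2*exp(n) + 8*n*exp(n) + 4*exp(n))/(3*n^3*(n^3 + 3*n^2 + 3*n + 1))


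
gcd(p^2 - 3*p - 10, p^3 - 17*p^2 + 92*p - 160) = p - 5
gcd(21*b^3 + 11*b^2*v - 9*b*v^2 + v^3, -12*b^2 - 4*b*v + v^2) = 1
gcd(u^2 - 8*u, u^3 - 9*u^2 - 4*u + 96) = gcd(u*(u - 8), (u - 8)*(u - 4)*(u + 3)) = u - 8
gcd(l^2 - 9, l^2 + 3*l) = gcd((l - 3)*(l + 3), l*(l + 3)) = l + 3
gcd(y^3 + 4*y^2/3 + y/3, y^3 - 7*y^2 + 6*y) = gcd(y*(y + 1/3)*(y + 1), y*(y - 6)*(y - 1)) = y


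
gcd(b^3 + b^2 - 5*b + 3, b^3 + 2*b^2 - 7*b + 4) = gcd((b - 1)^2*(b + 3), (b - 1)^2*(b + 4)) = b^2 - 2*b + 1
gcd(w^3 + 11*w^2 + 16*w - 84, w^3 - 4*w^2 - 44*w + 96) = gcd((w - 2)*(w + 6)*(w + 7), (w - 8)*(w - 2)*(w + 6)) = w^2 + 4*w - 12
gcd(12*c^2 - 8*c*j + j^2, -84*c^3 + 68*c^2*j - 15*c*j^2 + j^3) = 12*c^2 - 8*c*j + j^2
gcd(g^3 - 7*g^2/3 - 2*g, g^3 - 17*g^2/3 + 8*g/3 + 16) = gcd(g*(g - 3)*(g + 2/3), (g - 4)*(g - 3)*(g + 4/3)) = g - 3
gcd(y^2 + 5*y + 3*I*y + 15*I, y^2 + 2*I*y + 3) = y + 3*I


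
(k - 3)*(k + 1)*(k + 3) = k^3 + k^2 - 9*k - 9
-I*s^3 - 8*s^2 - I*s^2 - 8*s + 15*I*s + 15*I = (s - 5*I)*(s - 3*I)*(-I*s - I)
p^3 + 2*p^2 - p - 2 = (p - 1)*(p + 1)*(p + 2)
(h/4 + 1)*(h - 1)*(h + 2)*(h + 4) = h^4/4 + 9*h^3/4 + 11*h^2/2 - 8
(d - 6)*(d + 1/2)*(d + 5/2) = d^3 - 3*d^2 - 67*d/4 - 15/2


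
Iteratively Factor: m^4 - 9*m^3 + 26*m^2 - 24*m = (m - 2)*(m^3 - 7*m^2 + 12*m) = m*(m - 2)*(m^2 - 7*m + 12) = m*(m - 3)*(m - 2)*(m - 4)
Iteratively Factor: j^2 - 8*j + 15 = (j - 5)*(j - 3)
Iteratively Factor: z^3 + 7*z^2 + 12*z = (z + 3)*(z^2 + 4*z) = (z + 3)*(z + 4)*(z)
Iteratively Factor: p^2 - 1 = (p + 1)*(p - 1)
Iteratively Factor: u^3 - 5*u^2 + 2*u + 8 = (u + 1)*(u^2 - 6*u + 8) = (u - 4)*(u + 1)*(u - 2)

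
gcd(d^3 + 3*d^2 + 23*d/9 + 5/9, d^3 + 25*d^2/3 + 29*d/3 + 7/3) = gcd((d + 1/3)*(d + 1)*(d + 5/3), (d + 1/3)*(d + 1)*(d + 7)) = d^2 + 4*d/3 + 1/3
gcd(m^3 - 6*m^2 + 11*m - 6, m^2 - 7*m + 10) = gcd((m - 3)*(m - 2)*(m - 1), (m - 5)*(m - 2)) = m - 2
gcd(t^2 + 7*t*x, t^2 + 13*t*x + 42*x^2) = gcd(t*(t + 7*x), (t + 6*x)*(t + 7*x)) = t + 7*x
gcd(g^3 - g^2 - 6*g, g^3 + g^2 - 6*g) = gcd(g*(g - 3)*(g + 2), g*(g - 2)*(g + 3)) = g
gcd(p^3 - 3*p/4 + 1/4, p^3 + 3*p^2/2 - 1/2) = p^2 + p/2 - 1/2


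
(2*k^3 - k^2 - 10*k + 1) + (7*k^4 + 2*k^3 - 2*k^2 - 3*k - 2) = 7*k^4 + 4*k^3 - 3*k^2 - 13*k - 1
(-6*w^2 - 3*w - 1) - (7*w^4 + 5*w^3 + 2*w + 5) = -7*w^4 - 5*w^3 - 6*w^2 - 5*w - 6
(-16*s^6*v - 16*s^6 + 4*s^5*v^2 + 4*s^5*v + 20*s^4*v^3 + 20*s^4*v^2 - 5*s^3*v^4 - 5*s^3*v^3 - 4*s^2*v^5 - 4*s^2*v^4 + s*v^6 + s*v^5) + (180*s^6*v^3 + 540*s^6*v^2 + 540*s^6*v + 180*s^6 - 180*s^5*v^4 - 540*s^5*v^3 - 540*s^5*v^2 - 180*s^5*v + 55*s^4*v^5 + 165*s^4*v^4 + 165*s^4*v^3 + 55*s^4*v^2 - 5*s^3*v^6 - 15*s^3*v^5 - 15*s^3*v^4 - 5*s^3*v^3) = 180*s^6*v^3 + 540*s^6*v^2 + 524*s^6*v + 164*s^6 - 180*s^5*v^4 - 540*s^5*v^3 - 536*s^5*v^2 - 176*s^5*v + 55*s^4*v^5 + 165*s^4*v^4 + 185*s^4*v^3 + 75*s^4*v^2 - 5*s^3*v^6 - 15*s^3*v^5 - 20*s^3*v^4 - 10*s^3*v^3 - 4*s^2*v^5 - 4*s^2*v^4 + s*v^6 + s*v^5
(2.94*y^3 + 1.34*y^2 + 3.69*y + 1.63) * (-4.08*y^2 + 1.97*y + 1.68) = -11.9952*y^5 + 0.324599999999999*y^4 - 7.4762*y^3 + 2.8701*y^2 + 9.4103*y + 2.7384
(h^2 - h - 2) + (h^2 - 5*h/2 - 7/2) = 2*h^2 - 7*h/2 - 11/2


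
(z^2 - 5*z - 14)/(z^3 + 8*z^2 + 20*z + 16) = (z - 7)/(z^2 + 6*z + 8)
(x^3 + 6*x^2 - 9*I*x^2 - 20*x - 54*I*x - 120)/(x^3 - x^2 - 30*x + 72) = (x^2 - 9*I*x - 20)/(x^2 - 7*x + 12)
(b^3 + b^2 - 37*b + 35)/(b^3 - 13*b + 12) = (b^2 + 2*b - 35)/(b^2 + b - 12)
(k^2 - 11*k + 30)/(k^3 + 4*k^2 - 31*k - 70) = (k - 6)/(k^2 + 9*k + 14)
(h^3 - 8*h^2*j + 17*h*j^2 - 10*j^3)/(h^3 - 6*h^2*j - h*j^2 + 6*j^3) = (h^2 - 7*h*j + 10*j^2)/(h^2 - 5*h*j - 6*j^2)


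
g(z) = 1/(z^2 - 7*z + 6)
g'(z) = (7 - 2*z)/(z^2 - 7*z + 6)^2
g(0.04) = 0.17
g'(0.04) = 0.21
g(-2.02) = 0.04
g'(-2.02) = 0.02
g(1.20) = -1.04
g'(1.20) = 4.99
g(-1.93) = 0.04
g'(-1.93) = 0.02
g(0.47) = 0.34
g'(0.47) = 0.71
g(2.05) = -0.24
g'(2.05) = 0.17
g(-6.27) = 0.01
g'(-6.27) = 0.00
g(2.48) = -0.19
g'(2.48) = 0.08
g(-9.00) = 0.01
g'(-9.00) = 0.00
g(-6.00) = 0.01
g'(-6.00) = 0.00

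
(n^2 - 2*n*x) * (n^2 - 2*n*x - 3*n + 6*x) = n^4 - 4*n^3*x - 3*n^3 + 4*n^2*x^2 + 12*n^2*x - 12*n*x^2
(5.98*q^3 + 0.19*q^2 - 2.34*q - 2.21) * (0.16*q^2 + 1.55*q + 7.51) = 0.9568*q^5 + 9.2994*q^4 + 44.8299*q^3 - 2.5537*q^2 - 20.9989*q - 16.5971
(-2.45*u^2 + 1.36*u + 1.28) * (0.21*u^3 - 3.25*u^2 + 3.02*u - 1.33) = -0.5145*u^5 + 8.2481*u^4 - 11.5502*u^3 + 3.2057*u^2 + 2.0568*u - 1.7024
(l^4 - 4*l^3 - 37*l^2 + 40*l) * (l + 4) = l^5 - 53*l^3 - 108*l^2 + 160*l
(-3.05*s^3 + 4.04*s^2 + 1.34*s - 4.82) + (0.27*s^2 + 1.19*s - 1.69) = -3.05*s^3 + 4.31*s^2 + 2.53*s - 6.51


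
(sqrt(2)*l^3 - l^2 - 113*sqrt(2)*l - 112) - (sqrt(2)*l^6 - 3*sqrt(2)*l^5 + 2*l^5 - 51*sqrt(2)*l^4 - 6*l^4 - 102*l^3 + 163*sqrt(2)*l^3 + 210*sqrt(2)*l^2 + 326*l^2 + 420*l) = -sqrt(2)*l^6 - 2*l^5 + 3*sqrt(2)*l^5 + 6*l^4 + 51*sqrt(2)*l^4 - 162*sqrt(2)*l^3 + 102*l^3 - 327*l^2 - 210*sqrt(2)*l^2 - 420*l - 113*sqrt(2)*l - 112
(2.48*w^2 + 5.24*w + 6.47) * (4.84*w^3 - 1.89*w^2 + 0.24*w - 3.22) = 12.0032*w^5 + 20.6744*w^4 + 22.0064*w^3 - 18.9563*w^2 - 15.32*w - 20.8334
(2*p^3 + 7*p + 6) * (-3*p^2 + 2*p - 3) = -6*p^5 + 4*p^4 - 27*p^3 - 4*p^2 - 9*p - 18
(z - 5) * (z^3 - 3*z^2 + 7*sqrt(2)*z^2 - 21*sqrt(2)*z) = z^4 - 8*z^3 + 7*sqrt(2)*z^3 - 56*sqrt(2)*z^2 + 15*z^2 + 105*sqrt(2)*z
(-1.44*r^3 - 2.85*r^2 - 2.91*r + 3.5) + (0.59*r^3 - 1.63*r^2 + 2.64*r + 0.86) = -0.85*r^3 - 4.48*r^2 - 0.27*r + 4.36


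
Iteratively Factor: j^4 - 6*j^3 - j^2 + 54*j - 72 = (j - 4)*(j^3 - 2*j^2 - 9*j + 18) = (j - 4)*(j - 2)*(j^2 - 9) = (j - 4)*(j - 2)*(j + 3)*(j - 3)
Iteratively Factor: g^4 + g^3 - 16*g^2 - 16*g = (g)*(g^3 + g^2 - 16*g - 16) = g*(g - 4)*(g^2 + 5*g + 4) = g*(g - 4)*(g + 1)*(g + 4)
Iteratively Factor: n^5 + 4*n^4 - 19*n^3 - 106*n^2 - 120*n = (n + 2)*(n^4 + 2*n^3 - 23*n^2 - 60*n) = (n + 2)*(n + 3)*(n^3 - n^2 - 20*n) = (n + 2)*(n + 3)*(n + 4)*(n^2 - 5*n) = (n - 5)*(n + 2)*(n + 3)*(n + 4)*(n)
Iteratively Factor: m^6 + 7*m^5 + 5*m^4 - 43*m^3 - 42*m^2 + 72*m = (m + 3)*(m^5 + 4*m^4 - 7*m^3 - 22*m^2 + 24*m) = m*(m + 3)*(m^4 + 4*m^3 - 7*m^2 - 22*m + 24) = m*(m + 3)*(m + 4)*(m^3 - 7*m + 6) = m*(m - 1)*(m + 3)*(m + 4)*(m^2 + m - 6) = m*(m - 2)*(m - 1)*(m + 3)*(m + 4)*(m + 3)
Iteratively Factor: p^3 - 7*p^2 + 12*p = (p - 3)*(p^2 - 4*p) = p*(p - 3)*(p - 4)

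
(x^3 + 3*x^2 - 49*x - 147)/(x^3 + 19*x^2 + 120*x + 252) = (x^2 - 4*x - 21)/(x^2 + 12*x + 36)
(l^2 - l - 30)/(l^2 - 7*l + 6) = (l + 5)/(l - 1)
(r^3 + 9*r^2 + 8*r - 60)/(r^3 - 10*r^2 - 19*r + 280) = (r^2 + 4*r - 12)/(r^2 - 15*r + 56)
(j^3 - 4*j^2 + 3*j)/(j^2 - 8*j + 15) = j*(j - 1)/(j - 5)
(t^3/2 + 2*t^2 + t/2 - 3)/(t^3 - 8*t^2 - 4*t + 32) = (t^2 + 2*t - 3)/(2*(t^2 - 10*t + 16))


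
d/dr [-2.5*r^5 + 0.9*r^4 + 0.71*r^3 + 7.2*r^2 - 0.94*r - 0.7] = -12.5*r^4 + 3.6*r^3 + 2.13*r^2 + 14.4*r - 0.94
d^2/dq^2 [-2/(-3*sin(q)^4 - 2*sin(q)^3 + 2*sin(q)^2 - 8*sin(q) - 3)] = 4*(-72*sin(q)^8 - 69*sin(q)^7 + 108*sin(q)^6 + 124*sin(q)^5 + 18*sin(q)^4 + 67*sin(q)^3 - 38*sin(q)^2 - 54*sin(q) + 70)/(3*sin(q)^4 + 2*sin(q)^3 - 2*sin(q)^2 + 8*sin(q) + 3)^3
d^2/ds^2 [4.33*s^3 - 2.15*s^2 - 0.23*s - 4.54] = 25.98*s - 4.3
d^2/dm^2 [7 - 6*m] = 0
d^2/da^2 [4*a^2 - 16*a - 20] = 8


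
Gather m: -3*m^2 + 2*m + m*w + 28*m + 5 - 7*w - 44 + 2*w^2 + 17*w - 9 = -3*m^2 + m*(w + 30) + 2*w^2 + 10*w - 48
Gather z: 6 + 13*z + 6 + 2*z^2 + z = 2*z^2 + 14*z + 12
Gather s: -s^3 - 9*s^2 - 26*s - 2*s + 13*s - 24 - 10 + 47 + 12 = -s^3 - 9*s^2 - 15*s + 25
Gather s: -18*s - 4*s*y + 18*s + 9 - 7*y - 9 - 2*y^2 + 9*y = -4*s*y - 2*y^2 + 2*y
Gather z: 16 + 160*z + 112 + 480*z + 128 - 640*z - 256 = 0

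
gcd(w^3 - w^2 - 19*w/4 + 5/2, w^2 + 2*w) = w + 2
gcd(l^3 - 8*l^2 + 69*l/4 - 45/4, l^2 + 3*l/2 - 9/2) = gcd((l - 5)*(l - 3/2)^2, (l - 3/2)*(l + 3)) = l - 3/2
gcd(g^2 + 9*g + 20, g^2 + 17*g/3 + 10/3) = g + 5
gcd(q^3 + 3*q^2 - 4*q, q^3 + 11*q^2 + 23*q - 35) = q - 1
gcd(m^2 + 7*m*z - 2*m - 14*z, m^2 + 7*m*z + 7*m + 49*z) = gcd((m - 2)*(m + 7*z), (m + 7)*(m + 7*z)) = m + 7*z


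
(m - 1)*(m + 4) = m^2 + 3*m - 4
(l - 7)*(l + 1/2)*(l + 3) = l^3 - 7*l^2/2 - 23*l - 21/2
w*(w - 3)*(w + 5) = w^3 + 2*w^2 - 15*w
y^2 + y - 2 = (y - 1)*(y + 2)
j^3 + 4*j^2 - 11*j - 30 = (j - 3)*(j + 2)*(j + 5)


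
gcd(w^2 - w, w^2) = w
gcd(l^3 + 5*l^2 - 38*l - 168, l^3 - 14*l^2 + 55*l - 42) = l - 6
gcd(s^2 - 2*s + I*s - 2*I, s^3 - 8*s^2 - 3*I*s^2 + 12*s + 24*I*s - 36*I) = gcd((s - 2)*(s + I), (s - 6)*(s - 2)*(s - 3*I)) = s - 2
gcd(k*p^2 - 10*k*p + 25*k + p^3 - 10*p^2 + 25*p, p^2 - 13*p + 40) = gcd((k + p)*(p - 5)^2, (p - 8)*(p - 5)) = p - 5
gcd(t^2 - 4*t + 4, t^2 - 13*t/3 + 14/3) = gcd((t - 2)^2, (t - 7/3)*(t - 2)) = t - 2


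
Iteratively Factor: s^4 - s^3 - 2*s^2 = (s + 1)*(s^3 - 2*s^2) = (s - 2)*(s + 1)*(s^2) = s*(s - 2)*(s + 1)*(s)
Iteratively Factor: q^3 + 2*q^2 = (q + 2)*(q^2) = q*(q + 2)*(q)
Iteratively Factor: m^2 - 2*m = (m)*(m - 2)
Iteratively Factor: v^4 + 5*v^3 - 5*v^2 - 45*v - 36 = (v + 3)*(v^3 + 2*v^2 - 11*v - 12) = (v + 3)*(v + 4)*(v^2 - 2*v - 3) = (v - 3)*(v + 3)*(v + 4)*(v + 1)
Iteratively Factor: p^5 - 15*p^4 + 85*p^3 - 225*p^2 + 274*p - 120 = (p - 1)*(p^4 - 14*p^3 + 71*p^2 - 154*p + 120) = (p - 4)*(p - 1)*(p^3 - 10*p^2 + 31*p - 30) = (p - 5)*(p - 4)*(p - 1)*(p^2 - 5*p + 6) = (p - 5)*(p - 4)*(p - 2)*(p - 1)*(p - 3)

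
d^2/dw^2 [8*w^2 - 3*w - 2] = 16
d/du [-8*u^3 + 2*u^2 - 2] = 4*u*(1 - 6*u)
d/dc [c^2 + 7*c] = 2*c + 7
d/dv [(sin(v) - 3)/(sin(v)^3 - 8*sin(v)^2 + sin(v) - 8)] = (-2*sin(v)^3 + 17*sin(v)^2 - 48*sin(v) - 5)*cos(v)/((sin(v) - 8)^2*(sin(v)^2 + 1)^2)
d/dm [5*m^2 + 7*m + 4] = 10*m + 7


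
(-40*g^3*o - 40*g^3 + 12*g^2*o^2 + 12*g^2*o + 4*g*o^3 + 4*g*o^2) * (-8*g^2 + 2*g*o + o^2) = 320*g^5*o + 320*g^5 - 176*g^4*o^2 - 176*g^4*o - 48*g^3*o^3 - 48*g^3*o^2 + 20*g^2*o^4 + 20*g^2*o^3 + 4*g*o^5 + 4*g*o^4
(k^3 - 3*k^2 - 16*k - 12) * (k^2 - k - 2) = k^5 - 4*k^4 - 15*k^3 + 10*k^2 + 44*k + 24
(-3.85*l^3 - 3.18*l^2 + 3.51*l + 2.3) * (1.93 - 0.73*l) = 2.8105*l^4 - 5.1091*l^3 - 8.6997*l^2 + 5.0953*l + 4.439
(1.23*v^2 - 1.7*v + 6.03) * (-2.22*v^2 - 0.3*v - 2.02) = -2.7306*v^4 + 3.405*v^3 - 15.3612*v^2 + 1.625*v - 12.1806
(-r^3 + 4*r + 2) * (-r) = r^4 - 4*r^2 - 2*r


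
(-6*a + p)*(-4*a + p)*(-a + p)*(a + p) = -24*a^4 + 10*a^3*p + 23*a^2*p^2 - 10*a*p^3 + p^4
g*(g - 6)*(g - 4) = g^3 - 10*g^2 + 24*g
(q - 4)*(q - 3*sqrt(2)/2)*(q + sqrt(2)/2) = q^3 - 4*q^2 - sqrt(2)*q^2 - 3*q/2 + 4*sqrt(2)*q + 6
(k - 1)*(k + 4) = k^2 + 3*k - 4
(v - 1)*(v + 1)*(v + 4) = v^3 + 4*v^2 - v - 4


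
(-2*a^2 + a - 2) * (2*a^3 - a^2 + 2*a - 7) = -4*a^5 + 4*a^4 - 9*a^3 + 18*a^2 - 11*a + 14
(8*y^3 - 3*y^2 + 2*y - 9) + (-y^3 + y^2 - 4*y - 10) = 7*y^3 - 2*y^2 - 2*y - 19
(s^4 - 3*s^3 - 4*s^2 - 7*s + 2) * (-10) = -10*s^4 + 30*s^3 + 40*s^2 + 70*s - 20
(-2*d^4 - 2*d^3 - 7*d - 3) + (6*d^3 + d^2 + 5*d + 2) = -2*d^4 + 4*d^3 + d^2 - 2*d - 1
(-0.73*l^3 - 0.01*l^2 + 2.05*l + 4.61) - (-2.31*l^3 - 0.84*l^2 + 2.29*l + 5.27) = 1.58*l^3 + 0.83*l^2 - 0.24*l - 0.659999999999999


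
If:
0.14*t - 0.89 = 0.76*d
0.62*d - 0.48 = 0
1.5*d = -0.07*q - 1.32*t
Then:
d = 0.77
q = -215.72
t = 10.56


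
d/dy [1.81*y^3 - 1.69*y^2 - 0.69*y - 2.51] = 5.43*y^2 - 3.38*y - 0.69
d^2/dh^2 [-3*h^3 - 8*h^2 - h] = -18*h - 16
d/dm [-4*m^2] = -8*m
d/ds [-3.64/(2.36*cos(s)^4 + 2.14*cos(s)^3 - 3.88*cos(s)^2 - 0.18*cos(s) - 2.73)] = (-34.3616*cos(s)^3 - 23.3688*cos(s)^2 + 28.2464*cos(s) + 0.6552)*sin(s)/(-2.36*cos(s)^4 - 2.14*cos(s)^3 + 3.88*cos(s)^2 + 0.18*cos(s) + 2.73)^2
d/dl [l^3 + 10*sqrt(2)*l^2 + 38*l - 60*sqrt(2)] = 3*l^2 + 20*sqrt(2)*l + 38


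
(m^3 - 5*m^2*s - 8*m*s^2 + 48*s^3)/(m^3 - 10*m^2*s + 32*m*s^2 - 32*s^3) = (-m - 3*s)/(-m + 2*s)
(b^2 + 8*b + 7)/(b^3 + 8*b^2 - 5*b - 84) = (b + 1)/(b^2 + b - 12)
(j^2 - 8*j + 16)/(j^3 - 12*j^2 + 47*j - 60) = (j - 4)/(j^2 - 8*j + 15)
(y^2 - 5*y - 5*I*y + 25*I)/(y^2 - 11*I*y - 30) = (y - 5)/(y - 6*I)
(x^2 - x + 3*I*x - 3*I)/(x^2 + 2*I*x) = (x^2 - x + 3*I*x - 3*I)/(x*(x + 2*I))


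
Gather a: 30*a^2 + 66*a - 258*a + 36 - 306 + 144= 30*a^2 - 192*a - 126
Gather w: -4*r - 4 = -4*r - 4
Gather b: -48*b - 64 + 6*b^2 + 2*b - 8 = 6*b^2 - 46*b - 72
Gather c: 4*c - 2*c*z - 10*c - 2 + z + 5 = c*(-2*z - 6) + z + 3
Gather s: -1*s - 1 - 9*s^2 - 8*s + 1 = -9*s^2 - 9*s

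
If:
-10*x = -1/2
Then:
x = 1/20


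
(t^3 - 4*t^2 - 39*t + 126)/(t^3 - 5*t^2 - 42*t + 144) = (t - 7)/(t - 8)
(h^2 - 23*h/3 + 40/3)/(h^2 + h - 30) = (h - 8/3)/(h + 6)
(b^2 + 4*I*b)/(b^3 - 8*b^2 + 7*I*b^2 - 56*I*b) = (b + 4*I)/(b^2 + b*(-8 + 7*I) - 56*I)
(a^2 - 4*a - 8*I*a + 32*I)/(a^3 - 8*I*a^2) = (a - 4)/a^2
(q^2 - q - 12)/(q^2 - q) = (q^2 - q - 12)/(q*(q - 1))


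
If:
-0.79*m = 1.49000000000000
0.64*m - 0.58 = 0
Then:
No Solution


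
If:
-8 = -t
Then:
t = 8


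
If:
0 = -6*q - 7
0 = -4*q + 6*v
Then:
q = -7/6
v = -7/9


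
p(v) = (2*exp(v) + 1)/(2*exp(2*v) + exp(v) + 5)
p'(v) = (2*exp(v) + 1)*(-4*exp(2*v) - exp(v))/(2*exp(2*v) + exp(v) + 5)^2 + 2*exp(v)/(2*exp(2*v) + exp(v) + 5)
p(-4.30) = 0.20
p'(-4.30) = 0.00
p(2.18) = 0.11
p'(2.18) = -0.10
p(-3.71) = 0.21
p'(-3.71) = 0.01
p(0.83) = 0.31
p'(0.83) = -0.15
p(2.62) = 0.07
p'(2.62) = -0.07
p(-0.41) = 0.36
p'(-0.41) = 0.07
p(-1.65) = 0.26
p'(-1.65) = 0.06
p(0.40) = 0.36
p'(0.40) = -0.07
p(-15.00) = 0.20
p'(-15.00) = 0.00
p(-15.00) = 0.20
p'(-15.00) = 0.00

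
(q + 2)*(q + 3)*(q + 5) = q^3 + 10*q^2 + 31*q + 30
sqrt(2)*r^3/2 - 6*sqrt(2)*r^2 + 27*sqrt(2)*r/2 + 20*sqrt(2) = (r - 8)*(r - 5)*(sqrt(2)*r/2 + sqrt(2)/2)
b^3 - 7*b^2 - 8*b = b*(b - 8)*(b + 1)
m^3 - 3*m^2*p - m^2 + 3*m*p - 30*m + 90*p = (m - 6)*(m + 5)*(m - 3*p)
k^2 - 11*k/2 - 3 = (k - 6)*(k + 1/2)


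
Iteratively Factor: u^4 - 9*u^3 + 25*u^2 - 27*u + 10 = (u - 1)*(u^3 - 8*u^2 + 17*u - 10) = (u - 2)*(u - 1)*(u^2 - 6*u + 5) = (u - 5)*(u - 2)*(u - 1)*(u - 1)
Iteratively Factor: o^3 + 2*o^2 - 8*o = (o - 2)*(o^2 + 4*o) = (o - 2)*(o + 4)*(o)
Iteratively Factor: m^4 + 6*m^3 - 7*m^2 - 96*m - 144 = (m + 4)*(m^3 + 2*m^2 - 15*m - 36) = (m + 3)*(m + 4)*(m^2 - m - 12) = (m - 4)*(m + 3)*(m + 4)*(m + 3)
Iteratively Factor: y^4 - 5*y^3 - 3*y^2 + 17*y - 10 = (y - 1)*(y^3 - 4*y^2 - 7*y + 10) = (y - 1)*(y + 2)*(y^2 - 6*y + 5) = (y - 1)^2*(y + 2)*(y - 5)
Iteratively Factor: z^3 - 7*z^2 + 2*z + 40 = (z - 4)*(z^2 - 3*z - 10) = (z - 4)*(z + 2)*(z - 5)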